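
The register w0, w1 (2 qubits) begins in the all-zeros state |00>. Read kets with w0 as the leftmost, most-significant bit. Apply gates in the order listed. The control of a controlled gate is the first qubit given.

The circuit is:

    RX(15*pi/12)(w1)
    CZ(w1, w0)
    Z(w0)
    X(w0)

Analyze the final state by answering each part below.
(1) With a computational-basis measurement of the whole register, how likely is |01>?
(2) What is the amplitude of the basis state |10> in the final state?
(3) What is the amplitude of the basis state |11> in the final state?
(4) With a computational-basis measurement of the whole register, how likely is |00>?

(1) The probability of measuring |01> is 0.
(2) |10> carries amplitude -sqrt(2 - sqrt(2))/2 in the final state.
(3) The amplitude on |11> is -I*sqrt(sqrt(2) + 2)/2.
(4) A full measurement returns |00> with probability 0.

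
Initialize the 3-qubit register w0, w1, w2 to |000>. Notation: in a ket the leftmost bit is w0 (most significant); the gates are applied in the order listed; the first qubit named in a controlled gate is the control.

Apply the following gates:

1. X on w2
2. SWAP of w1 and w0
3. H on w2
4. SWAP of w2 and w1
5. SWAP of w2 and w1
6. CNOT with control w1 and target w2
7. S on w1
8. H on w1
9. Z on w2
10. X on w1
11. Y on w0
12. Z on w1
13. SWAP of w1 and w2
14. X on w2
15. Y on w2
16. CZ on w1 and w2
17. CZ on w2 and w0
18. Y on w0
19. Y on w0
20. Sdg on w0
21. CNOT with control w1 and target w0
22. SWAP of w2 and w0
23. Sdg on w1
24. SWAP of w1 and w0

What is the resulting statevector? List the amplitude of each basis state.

After the circuit, the state carries amplitude 0 on |000>, -I/2 on |001>, 0 on |010>, I/2 on |011>, -1/2 on |100>, 0 on |101>, -1/2 on |110>, 0 on |111>. Key observation: steps 4-5 multiply out to the identity, so the circuit reduces to the remaining gates.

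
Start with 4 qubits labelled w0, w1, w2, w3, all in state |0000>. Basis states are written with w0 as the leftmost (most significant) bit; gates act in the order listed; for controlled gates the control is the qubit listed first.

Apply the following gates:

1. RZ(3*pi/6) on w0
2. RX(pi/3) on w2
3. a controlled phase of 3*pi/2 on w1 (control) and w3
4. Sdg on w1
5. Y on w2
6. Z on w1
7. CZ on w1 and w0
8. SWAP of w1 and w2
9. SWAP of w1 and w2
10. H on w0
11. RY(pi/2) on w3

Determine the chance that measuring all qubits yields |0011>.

Outcome |0011> occurs with probability 3/16. Key observation: the block from step 8 through step 9 cancels to the identity and can be dropped.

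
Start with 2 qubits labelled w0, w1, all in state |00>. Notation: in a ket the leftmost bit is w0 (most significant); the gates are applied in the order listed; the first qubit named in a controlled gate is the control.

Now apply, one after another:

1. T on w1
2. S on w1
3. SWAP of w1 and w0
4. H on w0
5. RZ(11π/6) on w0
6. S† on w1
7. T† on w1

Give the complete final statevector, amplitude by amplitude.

The resulting statevector has amplitude -sqrt(2)*exp(I*pi/12)/2 on |00>, 0 on |01>, sqrt(2)*exp(11*I*pi/12)/2 on |10>, 0 on |11>.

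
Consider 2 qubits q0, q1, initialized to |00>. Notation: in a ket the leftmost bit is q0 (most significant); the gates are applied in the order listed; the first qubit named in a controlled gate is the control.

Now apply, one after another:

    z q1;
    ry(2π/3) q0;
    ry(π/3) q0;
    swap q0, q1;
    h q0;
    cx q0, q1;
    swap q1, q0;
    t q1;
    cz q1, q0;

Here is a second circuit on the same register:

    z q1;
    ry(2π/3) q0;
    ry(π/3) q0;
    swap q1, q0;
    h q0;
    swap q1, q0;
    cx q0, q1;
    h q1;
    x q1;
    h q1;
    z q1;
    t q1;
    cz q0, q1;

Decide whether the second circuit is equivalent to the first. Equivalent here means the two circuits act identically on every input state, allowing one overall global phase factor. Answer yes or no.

No — the two circuits implement different unitaries, even allowing a global phase.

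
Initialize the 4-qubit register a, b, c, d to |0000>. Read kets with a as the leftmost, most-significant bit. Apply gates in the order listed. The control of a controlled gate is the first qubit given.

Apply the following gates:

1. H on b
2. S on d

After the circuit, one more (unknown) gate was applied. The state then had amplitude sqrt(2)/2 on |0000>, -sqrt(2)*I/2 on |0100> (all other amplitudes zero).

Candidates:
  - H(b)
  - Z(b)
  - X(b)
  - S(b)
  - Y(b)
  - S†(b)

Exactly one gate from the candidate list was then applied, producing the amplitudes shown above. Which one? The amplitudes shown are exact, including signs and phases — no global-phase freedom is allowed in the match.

It was S†(b) that produced the state shown.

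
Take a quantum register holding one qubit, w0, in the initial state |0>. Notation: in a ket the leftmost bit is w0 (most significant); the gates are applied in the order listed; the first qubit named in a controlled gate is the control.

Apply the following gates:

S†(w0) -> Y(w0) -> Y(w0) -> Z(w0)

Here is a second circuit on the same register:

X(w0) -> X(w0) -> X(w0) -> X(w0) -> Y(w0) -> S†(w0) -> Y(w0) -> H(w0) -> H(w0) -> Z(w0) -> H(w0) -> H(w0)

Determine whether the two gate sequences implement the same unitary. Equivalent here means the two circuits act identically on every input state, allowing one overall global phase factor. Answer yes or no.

No: there is an input state on which the two circuits produce genuinely different outputs (not merely differing by a phase).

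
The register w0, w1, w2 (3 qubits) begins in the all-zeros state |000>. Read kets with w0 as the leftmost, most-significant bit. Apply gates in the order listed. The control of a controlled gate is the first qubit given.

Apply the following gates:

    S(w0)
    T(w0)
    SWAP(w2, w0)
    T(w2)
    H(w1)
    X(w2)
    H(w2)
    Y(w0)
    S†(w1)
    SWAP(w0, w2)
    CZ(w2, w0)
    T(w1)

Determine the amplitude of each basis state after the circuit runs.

The resulting statevector has amplitude 0 on |000>, I/2 on |001>, 0 on |010>, exp(I*pi/4)/2 on |011>, 0 on |100>, I/2 on |101>, 0 on |110>, exp(I*pi/4)/2 on |111>.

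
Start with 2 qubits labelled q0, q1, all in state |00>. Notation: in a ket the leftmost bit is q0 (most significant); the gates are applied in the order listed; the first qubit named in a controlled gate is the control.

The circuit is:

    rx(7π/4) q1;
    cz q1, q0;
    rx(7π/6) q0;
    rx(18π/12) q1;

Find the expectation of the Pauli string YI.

The expectation value of YI is 1/2.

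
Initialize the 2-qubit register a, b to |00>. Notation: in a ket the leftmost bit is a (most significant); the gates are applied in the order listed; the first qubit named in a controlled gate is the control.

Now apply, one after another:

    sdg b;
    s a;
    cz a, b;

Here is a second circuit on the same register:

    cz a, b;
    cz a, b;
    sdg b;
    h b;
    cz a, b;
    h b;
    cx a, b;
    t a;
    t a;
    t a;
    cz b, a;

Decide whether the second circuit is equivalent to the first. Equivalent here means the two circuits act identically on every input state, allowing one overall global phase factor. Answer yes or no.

No — the two circuits implement different unitaries, even allowing a global phase.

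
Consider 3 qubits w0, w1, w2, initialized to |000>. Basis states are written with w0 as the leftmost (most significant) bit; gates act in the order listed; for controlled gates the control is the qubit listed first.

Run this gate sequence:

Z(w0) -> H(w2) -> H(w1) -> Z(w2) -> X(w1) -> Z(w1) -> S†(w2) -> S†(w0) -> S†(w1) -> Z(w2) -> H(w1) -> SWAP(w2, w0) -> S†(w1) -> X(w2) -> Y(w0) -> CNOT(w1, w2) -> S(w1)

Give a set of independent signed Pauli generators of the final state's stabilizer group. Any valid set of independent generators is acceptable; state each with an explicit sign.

The stabilizer group can be generated by -YII, +IXY, -IZZ, among other valid generating sets.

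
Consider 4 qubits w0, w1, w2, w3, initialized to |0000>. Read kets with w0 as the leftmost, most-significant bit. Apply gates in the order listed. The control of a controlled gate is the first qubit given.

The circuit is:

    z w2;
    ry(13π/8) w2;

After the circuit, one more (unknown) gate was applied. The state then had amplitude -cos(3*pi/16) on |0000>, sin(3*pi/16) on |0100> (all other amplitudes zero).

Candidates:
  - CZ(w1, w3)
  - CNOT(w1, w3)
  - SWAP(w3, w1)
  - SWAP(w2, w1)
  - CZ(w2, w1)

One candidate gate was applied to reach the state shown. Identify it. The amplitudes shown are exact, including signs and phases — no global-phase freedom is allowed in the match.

The unique candidate consistent with the amplitudes is SWAP(w2, w1).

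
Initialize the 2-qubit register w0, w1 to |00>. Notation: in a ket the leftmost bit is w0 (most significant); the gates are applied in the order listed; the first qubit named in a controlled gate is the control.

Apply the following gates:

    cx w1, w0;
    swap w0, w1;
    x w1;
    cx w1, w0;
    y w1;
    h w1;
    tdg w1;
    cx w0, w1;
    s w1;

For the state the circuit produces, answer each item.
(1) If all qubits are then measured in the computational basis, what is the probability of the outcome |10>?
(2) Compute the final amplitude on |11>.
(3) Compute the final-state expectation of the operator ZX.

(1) Outcome |10> occurs with probability 1/2.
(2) The amplitude on |11> is sqrt(2)/2.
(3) The observable ZX averages to sqrt(2)/2.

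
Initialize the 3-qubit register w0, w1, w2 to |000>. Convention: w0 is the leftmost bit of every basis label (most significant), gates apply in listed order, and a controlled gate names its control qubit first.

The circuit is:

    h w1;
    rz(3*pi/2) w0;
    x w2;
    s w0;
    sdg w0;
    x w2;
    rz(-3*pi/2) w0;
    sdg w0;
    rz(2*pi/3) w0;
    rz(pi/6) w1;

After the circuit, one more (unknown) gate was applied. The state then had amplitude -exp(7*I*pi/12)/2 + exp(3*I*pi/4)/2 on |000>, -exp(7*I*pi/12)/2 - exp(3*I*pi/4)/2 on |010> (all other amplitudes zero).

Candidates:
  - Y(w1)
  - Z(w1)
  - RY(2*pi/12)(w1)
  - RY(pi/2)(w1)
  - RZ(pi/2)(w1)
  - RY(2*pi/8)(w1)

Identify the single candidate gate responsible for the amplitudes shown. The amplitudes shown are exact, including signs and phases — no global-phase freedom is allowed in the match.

It was RY(pi/2)(w1) that produced the state shown. Key observation: the block from step 2 through step 7 cancels to the identity and can be dropped.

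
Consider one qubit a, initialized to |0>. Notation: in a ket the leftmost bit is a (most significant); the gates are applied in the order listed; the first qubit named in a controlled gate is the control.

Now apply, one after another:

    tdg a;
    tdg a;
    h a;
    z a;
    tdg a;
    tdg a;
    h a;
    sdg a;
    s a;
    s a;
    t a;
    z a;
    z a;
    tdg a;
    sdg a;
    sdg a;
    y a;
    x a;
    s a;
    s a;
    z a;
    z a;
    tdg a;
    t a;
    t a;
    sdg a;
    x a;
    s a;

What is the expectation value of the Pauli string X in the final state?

The expectation value of X is sqrt(2)/2. Key observation: gates 9-16 undo each other exactly, leaving only the rest of the circuit to track.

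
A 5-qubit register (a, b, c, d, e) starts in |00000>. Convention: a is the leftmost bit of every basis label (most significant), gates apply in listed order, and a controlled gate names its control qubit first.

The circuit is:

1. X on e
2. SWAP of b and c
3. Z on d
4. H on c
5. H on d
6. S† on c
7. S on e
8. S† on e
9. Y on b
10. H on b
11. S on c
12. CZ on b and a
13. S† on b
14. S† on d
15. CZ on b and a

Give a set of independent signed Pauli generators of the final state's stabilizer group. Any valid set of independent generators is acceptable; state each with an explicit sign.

The stabilizer group can be generated by +IYIII, +IIXII, -IIIYI, +ZIIII, -IIIIZ, among other valid generating sets.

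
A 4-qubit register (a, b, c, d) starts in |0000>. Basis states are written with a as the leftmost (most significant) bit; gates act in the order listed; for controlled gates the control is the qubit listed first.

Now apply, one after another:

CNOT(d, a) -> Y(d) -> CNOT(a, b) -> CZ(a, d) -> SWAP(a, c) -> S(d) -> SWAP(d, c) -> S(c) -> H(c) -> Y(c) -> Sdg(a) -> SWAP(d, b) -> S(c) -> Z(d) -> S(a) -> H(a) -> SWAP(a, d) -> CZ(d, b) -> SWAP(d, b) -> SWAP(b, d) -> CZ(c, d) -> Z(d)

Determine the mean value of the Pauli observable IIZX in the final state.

The observable IIZX averages to -1.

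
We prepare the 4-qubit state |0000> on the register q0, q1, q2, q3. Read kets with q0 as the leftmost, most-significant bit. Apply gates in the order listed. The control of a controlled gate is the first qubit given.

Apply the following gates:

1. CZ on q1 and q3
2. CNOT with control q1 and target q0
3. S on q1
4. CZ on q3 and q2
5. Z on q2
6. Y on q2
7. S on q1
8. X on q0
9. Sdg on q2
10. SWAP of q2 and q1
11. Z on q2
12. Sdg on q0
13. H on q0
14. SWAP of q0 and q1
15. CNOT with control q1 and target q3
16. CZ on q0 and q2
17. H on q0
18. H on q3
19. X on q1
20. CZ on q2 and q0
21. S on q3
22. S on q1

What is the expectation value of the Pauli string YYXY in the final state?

In the final state, YYXY has expectation 0.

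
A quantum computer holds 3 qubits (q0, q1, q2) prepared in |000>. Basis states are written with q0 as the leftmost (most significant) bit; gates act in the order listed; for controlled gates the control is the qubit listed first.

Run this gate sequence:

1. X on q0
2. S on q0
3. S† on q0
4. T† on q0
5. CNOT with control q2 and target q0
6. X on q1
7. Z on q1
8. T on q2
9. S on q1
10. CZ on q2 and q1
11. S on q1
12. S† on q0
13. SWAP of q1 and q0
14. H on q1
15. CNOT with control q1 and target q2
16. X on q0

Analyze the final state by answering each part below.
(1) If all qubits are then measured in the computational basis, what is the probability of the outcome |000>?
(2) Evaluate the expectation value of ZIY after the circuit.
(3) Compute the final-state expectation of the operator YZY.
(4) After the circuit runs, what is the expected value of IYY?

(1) A full measurement returns |000> with probability 1/2.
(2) The expectation value of ZIY is 0.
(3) The observable YZY averages to 0.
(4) The observable IYY averages to 1.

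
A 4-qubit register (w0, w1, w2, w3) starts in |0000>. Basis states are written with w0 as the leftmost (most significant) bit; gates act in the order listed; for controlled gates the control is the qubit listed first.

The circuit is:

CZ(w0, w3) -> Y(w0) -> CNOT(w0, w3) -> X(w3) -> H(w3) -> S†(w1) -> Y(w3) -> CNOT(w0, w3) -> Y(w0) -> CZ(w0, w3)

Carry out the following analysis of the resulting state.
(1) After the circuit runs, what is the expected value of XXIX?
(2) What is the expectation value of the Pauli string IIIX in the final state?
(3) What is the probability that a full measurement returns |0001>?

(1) In the final state, XXIX has expectation 0.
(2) In the final state, IIIX has expectation -1.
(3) The probability of measuring |0001> is 1/2.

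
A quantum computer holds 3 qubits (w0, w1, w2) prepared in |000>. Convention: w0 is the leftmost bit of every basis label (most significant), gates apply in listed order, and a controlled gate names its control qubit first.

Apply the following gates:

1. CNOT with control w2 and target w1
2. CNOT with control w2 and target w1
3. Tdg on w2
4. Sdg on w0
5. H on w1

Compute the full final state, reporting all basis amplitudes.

The final amplitudes are sqrt(2)/2 on |000>, sqrt(2)/2 on |010>, and 0 on every other basis state.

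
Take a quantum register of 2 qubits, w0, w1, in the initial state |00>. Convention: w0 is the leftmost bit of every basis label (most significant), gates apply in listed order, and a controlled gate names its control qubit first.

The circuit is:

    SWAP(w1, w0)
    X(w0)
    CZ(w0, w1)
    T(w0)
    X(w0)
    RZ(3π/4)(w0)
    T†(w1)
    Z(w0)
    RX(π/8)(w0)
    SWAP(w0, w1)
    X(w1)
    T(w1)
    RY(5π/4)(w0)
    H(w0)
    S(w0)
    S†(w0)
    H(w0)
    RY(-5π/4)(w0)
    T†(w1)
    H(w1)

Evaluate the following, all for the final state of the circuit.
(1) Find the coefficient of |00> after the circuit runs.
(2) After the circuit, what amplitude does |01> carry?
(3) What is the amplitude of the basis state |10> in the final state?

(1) The amplitude on |00> is -sqrt(2)*exp(13*I*pi/16)/2. Key observation: gates 12-19 undo each other exactly, leaving only the rest of the circuit to track.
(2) |01> carries amplitude sqrt(2)*exp(15*I*pi/16)/2 in the final state.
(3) The final state's coefficient on |10> equals 0.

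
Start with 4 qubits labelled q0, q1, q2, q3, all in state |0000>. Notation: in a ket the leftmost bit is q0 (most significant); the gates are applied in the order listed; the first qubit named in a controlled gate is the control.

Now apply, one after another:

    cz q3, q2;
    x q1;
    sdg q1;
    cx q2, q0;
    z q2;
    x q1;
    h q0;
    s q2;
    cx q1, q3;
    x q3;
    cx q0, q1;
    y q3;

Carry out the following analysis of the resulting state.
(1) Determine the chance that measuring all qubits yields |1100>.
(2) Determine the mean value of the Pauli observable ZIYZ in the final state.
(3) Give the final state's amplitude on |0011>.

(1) The probability of measuring |1100> is 1/2.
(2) The observable ZIYZ averages to 0.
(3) The final state's coefficient on |0011> equals 0.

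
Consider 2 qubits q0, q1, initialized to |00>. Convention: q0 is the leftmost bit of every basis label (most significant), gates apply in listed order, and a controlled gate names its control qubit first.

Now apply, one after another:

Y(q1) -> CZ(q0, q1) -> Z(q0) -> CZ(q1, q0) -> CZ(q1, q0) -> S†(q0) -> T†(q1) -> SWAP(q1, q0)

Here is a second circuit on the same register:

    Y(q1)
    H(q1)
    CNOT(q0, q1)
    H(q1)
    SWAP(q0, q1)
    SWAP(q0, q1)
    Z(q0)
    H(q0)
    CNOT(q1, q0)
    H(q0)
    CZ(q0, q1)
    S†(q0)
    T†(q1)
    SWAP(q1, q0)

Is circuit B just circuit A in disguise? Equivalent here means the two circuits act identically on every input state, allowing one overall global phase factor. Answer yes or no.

Yes — the two circuits implement the same unitary up to a global phase.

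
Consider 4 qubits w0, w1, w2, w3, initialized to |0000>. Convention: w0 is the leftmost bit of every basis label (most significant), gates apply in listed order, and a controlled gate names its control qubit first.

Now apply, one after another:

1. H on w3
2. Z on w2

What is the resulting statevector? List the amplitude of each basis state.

The resulting statevector has amplitude sqrt(2)/2 on |0000>, sqrt(2)/2 on |0001>, and 0 on every other basis state.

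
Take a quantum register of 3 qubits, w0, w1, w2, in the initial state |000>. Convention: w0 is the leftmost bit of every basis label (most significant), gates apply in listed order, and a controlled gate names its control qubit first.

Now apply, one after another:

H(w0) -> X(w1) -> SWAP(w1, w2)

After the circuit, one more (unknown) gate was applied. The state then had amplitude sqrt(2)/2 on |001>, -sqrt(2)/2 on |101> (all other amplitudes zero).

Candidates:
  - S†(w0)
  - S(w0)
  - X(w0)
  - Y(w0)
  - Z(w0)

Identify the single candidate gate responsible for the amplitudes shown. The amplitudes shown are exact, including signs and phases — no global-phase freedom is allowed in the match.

The unique candidate consistent with the amplitudes is Z(w0).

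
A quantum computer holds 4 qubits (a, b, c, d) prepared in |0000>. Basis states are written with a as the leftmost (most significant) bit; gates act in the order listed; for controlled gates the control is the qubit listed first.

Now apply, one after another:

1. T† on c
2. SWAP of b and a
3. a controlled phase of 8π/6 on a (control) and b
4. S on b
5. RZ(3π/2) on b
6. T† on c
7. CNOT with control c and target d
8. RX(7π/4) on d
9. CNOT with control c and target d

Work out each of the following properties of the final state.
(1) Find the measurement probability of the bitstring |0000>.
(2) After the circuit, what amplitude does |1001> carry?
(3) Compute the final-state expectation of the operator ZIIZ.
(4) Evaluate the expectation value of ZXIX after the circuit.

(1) The probability of measuring |0000> is sqrt(2)/4 + 1/2.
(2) The amplitude on |1001> is 0.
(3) The observable ZIIZ averages to sqrt(2)/2.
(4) The observable ZXIX averages to 0.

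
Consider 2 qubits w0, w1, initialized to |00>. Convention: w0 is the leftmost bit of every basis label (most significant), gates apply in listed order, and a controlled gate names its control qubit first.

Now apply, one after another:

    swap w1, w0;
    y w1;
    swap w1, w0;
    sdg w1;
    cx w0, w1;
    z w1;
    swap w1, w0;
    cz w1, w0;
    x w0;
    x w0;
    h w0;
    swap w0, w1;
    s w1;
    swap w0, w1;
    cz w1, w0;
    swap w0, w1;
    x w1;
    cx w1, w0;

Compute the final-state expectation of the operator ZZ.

The expectation value of ZZ is -1.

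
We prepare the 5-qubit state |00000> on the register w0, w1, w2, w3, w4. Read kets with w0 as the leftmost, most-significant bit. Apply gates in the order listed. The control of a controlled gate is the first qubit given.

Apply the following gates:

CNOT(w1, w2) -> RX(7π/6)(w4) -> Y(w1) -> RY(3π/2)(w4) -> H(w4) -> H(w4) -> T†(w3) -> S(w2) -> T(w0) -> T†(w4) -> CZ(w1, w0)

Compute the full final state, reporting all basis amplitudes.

The final amplitudes are -(1 - I)*(sqrt(3) + I)/4 on |01000>, (1 + sqrt(3) - I + sqrt(3)*I)*exp(3*I*pi/4)/4 on |01001>, and 0 on every other basis state. Key observation: steps 5-6 multiply out to the identity, so the circuit reduces to the remaining gates.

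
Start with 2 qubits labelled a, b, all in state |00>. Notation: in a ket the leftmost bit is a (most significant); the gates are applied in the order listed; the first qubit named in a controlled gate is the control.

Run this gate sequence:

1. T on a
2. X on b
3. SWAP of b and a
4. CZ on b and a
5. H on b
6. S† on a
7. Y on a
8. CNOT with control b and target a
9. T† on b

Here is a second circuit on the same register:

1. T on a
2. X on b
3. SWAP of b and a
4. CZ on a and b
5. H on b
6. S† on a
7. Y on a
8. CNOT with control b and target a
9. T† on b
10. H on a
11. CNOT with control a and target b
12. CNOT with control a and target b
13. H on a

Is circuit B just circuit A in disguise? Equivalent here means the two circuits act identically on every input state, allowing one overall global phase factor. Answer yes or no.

Yes: on every input state the two circuits agree up to one overall phase factor.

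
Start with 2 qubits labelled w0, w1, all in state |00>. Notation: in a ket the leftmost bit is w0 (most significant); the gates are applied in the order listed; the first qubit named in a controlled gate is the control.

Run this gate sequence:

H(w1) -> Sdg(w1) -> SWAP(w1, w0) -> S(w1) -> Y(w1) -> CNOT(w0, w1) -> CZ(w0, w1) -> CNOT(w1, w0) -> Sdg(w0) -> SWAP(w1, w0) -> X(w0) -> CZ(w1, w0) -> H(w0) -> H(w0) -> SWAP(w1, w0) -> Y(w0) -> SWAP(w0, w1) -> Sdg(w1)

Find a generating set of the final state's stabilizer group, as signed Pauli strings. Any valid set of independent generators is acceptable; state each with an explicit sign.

One valid set of independent stabilizer generators is +YI, +IZ (any independent generating set of the same group is equally correct).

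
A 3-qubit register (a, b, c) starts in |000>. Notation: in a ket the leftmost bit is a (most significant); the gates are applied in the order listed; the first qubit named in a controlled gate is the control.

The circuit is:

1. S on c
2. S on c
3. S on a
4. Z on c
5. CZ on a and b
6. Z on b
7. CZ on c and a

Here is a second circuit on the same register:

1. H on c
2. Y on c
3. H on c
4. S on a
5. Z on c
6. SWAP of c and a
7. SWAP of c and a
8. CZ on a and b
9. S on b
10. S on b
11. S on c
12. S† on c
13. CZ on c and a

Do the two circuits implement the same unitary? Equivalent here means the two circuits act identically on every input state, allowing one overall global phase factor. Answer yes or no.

No — the two circuits implement different unitaries, even allowing a global phase.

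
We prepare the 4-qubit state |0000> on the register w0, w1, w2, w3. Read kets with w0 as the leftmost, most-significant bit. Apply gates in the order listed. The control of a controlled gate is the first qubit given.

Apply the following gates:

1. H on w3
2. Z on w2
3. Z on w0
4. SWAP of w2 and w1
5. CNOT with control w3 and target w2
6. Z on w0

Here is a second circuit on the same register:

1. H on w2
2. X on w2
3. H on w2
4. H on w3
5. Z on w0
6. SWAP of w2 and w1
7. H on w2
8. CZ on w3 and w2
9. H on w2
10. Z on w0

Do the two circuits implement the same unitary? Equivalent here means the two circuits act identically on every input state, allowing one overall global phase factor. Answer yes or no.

Yes — the two circuits implement the same unitary up to a global phase.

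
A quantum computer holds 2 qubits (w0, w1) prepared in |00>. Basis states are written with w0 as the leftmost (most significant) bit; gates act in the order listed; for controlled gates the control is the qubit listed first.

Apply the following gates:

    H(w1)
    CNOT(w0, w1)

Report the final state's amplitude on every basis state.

The final amplitudes are sqrt(2)/2 on |00>, sqrt(2)/2 on |01>, 0 on |10>, 0 on |11>.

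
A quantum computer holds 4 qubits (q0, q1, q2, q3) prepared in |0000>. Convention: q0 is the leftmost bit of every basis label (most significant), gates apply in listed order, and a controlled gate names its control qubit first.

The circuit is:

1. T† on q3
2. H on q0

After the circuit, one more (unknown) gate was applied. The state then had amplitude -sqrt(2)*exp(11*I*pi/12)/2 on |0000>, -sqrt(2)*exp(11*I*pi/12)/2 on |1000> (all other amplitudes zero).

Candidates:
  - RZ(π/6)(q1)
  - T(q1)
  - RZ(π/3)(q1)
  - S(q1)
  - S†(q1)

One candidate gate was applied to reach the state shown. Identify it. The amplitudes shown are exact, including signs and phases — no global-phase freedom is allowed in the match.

The unique candidate consistent with the amplitudes is RZ(π/6)(q1).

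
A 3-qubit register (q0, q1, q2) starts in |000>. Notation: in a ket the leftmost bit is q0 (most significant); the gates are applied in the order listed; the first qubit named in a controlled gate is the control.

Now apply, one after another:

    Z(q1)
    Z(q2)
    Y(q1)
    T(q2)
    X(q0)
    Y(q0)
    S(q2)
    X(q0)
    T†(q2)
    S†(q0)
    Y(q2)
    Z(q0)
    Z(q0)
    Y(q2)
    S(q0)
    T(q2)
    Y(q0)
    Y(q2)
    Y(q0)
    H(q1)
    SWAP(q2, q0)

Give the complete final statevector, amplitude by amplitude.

After the circuit, the state carries amplitude sqrt(2)*I/2 on |101>, -sqrt(2)*I/2 on |111>, and 0 on every other basis state. Key observation: steps 9-16 multiply out to the identity, so the circuit reduces to the remaining gates.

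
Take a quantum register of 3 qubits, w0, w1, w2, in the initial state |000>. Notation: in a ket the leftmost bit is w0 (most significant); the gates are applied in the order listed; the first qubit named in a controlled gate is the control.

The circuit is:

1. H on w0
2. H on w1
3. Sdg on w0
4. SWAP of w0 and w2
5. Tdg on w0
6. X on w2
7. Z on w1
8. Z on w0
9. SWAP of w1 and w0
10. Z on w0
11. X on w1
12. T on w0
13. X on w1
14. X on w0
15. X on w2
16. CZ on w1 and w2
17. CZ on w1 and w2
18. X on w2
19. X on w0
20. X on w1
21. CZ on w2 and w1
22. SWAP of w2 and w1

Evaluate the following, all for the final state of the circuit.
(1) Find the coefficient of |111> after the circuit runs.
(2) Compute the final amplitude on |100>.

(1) The final state's coefficient on |111> equals -exp(I*pi/4)/2. Key observation: the block from step 13 through step 20 cancels to the identity and can be dropped.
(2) |100> carries amplitude 0 in the final state.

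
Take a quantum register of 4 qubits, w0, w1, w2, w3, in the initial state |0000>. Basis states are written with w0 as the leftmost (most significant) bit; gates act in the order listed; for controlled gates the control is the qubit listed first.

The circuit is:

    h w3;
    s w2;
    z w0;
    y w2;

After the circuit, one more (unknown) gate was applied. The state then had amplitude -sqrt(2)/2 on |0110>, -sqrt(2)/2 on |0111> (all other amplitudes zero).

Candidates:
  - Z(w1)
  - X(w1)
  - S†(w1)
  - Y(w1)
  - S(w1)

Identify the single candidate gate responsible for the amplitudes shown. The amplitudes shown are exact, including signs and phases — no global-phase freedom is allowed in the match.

The applied gate was Y(w1).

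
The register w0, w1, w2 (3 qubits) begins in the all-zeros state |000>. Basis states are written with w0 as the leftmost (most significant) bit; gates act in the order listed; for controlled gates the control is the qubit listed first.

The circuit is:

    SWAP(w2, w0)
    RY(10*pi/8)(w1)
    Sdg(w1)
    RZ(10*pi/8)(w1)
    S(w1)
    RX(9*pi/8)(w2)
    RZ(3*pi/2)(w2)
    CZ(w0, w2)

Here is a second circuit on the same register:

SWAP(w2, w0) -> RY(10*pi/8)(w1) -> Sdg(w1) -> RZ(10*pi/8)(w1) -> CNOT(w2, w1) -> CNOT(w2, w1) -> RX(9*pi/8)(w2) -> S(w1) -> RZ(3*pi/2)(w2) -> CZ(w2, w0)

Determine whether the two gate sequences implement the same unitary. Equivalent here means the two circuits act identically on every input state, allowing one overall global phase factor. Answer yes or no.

Yes: on every input state the two circuits agree up to one overall phase factor.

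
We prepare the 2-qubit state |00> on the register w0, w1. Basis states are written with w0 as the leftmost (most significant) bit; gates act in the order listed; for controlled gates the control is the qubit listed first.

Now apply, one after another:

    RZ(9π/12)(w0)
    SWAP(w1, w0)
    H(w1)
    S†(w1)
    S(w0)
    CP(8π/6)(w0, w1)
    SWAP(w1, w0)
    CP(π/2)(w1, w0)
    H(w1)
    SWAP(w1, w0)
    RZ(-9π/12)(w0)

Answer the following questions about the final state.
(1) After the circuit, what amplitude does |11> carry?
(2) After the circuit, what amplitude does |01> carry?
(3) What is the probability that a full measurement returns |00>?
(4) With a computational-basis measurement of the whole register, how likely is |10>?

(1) The amplitude on |11> is exp(3*I*pi/4)/2.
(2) The amplitude on |01> is -I/2.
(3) The probability of measuring |00> is 1/4.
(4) A full measurement returns |10> with probability 1/4.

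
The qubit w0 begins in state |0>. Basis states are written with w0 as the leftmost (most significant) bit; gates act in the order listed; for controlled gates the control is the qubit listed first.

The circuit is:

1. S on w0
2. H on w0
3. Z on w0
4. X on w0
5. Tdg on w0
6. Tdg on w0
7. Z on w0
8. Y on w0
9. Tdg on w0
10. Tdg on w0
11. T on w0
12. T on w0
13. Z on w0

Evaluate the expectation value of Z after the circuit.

In the final state, Z has expectation 0.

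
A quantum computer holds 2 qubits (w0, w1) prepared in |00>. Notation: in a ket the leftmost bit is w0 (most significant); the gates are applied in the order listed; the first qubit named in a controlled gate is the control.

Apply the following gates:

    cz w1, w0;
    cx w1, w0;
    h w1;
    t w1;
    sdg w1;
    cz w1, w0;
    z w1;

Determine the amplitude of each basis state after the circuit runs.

The resulting statevector has amplitude sqrt(2)/2 on |00>, sqrt(2)*exp(3*I*pi/4)/2 on |01>, 0 on |10>, 0 on |11>.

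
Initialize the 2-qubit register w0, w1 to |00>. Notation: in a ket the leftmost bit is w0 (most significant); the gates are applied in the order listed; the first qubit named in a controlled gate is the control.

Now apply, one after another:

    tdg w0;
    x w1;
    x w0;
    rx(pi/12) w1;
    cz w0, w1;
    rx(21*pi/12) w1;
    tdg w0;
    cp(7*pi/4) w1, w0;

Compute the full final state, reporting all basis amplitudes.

The final amplitudes are 0 on |00>, 0 on |01>, exp(I*pi/4)/2 on |10>, -sqrt(3)*I/2 on |11>.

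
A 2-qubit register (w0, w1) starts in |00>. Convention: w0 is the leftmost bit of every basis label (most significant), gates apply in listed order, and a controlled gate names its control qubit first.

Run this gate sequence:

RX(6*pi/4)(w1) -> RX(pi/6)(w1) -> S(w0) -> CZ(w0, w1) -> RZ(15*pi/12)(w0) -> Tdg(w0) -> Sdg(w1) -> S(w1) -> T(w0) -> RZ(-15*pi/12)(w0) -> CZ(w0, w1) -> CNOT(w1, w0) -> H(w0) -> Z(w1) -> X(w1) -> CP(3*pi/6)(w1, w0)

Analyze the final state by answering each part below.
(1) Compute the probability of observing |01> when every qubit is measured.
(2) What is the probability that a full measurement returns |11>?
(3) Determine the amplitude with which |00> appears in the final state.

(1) The probability of measuring |01> is 3/8. Key observation: gates 4-11 undo each other exactly, leaving only the rest of the circuit to track.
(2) A full measurement returns |11> with probability 3/8.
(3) The final state's coefficient on |00> equals sqrt(2)*I/4.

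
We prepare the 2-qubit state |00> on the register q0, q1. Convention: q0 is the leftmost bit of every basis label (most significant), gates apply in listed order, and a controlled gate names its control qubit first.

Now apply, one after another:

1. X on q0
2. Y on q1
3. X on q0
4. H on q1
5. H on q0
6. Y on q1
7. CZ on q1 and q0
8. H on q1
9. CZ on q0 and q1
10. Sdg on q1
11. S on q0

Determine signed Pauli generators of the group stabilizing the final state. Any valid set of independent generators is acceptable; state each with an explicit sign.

The final state is stabilized by the group generated by -XX, +ZZ; other independent generating sets are equally valid.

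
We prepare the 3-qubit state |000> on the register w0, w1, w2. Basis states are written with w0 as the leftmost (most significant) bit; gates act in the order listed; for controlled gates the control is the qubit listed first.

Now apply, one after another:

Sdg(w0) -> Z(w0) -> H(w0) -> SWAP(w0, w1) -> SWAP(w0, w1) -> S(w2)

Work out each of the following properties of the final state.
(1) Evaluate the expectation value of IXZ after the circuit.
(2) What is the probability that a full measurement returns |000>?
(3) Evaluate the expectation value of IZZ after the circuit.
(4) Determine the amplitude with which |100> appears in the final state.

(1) The observable IXZ averages to 0. Key observation: gates 4-5 undo each other exactly, leaving only the rest of the circuit to track.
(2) A full measurement returns |000> with probability 1/2.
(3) The observable IZZ averages to 1.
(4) The amplitude on |100> is sqrt(2)/2.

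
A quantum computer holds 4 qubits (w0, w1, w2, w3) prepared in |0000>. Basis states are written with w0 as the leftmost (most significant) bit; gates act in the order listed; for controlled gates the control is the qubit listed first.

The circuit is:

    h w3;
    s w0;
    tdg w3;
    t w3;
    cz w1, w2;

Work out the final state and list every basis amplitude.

The final amplitudes are sqrt(2)/2 on |0000>, sqrt(2)/2 on |0001>, and 0 on every other basis state.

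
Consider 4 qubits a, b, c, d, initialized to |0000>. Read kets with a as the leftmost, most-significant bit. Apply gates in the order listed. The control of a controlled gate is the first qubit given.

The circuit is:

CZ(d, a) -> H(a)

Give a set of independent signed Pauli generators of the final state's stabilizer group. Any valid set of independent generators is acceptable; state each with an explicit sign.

One valid set of independent stabilizer generators is +XIII, +IZII, +IIZI, +IIIZ (any independent generating set of the same group is equally correct).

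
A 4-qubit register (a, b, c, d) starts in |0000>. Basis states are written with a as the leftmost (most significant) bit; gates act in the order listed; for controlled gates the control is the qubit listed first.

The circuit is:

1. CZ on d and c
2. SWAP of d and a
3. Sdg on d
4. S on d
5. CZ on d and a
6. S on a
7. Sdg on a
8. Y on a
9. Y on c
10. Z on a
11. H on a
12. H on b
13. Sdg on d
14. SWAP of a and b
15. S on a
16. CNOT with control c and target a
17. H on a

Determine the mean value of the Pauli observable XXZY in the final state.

In the final state, XXZY has expectation 0.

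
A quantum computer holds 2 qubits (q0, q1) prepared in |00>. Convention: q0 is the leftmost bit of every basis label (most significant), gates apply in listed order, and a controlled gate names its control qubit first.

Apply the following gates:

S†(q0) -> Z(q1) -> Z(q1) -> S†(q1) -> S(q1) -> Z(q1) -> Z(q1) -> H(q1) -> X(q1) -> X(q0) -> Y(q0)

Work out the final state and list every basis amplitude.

After the circuit, the state carries amplitude -sqrt(2)*I/2 on |00>, -sqrt(2)*I/2 on |01>, 0 on |10>, 0 on |11>. Key observation: steps 2-7 multiply out to the identity, so the circuit reduces to the remaining gates.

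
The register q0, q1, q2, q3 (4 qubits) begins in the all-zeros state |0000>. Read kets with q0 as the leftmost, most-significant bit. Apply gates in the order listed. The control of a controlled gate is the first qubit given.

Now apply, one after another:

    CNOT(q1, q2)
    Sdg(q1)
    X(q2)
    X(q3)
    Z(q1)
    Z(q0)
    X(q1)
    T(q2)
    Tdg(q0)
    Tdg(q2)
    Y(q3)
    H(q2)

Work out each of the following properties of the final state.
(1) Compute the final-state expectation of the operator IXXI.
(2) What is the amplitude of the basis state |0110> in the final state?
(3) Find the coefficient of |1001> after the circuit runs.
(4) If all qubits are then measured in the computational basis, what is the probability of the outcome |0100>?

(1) The observable IXXI averages to 0.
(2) The amplitude on |0110> is sqrt(2)*I/2.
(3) The amplitude on |1001> is 0.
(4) A full measurement returns |0100> with probability 1/2.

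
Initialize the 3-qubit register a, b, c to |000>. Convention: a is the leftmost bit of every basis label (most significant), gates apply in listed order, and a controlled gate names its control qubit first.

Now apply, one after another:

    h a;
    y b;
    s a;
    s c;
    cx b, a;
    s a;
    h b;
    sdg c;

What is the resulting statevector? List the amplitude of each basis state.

The final amplitudes are -1/2 on |000>, 0 on |001>, 1/2 on |010>, 0 on |011>, -1/2 on |100>, 0 on |101>, 1/2 on |110>, 0 on |111>.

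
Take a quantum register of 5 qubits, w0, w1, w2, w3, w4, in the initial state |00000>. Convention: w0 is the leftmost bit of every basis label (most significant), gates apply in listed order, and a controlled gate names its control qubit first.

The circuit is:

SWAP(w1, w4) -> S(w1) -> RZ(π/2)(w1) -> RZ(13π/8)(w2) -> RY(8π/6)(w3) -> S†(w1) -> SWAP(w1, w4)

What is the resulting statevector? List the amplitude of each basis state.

After the circuit, the state carries amplitude -exp(15*I*pi/16)/2 on |00000>, sqrt(3)*exp(15*I*pi/16)/2 on |00010>, and 0 on every other basis state.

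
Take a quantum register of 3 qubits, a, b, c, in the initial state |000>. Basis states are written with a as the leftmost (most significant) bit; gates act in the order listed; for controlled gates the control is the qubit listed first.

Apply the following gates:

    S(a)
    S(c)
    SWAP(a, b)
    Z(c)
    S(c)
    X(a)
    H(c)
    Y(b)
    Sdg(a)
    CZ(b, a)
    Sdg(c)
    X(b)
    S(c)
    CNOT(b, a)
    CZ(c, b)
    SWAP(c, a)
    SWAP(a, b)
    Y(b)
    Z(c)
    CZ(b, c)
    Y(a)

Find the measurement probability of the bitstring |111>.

The probability of measuring |111> is 1/2.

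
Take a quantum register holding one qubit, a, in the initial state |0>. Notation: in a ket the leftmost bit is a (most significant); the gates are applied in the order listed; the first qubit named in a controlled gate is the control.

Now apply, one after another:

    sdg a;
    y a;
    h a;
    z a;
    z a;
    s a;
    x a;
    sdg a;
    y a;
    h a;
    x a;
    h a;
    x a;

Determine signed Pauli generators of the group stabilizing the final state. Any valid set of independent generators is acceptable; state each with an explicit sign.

The stabilizer group can be generated by +X, among other valid generating sets.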